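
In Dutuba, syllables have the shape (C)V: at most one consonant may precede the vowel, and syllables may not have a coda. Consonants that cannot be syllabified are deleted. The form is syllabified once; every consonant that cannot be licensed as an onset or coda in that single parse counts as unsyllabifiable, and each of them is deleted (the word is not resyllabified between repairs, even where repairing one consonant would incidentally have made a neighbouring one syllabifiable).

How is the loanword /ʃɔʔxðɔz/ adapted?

ʃɔðɔ

Syllabifying with onset maximization leaves /ʔ/, /x/, /z/ stranded (no codas are permitted; onsets are limited to one consonant).
Deleting the stranded consonants removes /ʔ/, /x/, /z/.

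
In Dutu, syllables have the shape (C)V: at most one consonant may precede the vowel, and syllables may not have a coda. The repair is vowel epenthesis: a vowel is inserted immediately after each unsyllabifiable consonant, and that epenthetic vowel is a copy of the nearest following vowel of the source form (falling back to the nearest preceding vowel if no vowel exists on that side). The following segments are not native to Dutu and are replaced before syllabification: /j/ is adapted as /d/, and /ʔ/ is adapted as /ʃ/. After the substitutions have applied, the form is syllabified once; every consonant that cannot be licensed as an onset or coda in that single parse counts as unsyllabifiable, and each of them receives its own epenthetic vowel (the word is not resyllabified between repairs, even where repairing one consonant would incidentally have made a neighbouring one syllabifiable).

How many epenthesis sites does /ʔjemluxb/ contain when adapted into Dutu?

After substitution the input is /ʃdemluxb/.
The unsyllabifiable consonants are /ʃ/, /m/, /x/, /b/; each receives one epenthetic vowel.

4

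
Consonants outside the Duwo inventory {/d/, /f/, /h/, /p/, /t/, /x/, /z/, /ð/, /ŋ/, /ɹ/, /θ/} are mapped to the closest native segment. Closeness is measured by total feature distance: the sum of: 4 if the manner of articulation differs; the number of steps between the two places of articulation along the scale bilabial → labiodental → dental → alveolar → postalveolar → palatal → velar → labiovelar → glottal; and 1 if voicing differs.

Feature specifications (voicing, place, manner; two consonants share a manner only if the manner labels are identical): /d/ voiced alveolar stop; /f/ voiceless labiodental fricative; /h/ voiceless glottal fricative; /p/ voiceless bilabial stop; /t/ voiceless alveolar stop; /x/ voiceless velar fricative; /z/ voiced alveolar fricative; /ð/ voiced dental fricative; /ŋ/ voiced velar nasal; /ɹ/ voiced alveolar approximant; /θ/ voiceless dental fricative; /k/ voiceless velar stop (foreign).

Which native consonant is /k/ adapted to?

t

/t/ is closest: same manner (stop), place distance 3 (velar→alveolar), same voicing; total 3. Next closest is /d/ at distance 4.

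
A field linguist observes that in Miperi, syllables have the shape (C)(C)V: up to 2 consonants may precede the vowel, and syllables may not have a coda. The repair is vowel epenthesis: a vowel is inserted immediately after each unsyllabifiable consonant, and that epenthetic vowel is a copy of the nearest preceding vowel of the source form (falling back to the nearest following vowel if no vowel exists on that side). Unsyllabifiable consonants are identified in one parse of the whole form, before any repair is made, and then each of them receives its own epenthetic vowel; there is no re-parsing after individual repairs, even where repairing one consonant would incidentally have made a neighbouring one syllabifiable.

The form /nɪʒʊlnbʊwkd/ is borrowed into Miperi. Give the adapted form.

Under (C)(C)V, the unsyllabifiable consonants are /l/, /w/, /k/, /d/ (no codas are permitted; onsets may contain at most 2 consonants).
Inserting the epenthetic vowel yields /l/ → /lʊ/, /w/ → /wʊ/, /k/ → /kʊ/, /d/ → /dʊ/.

nɪʒʊlʊnbʊwʊkʊdʊ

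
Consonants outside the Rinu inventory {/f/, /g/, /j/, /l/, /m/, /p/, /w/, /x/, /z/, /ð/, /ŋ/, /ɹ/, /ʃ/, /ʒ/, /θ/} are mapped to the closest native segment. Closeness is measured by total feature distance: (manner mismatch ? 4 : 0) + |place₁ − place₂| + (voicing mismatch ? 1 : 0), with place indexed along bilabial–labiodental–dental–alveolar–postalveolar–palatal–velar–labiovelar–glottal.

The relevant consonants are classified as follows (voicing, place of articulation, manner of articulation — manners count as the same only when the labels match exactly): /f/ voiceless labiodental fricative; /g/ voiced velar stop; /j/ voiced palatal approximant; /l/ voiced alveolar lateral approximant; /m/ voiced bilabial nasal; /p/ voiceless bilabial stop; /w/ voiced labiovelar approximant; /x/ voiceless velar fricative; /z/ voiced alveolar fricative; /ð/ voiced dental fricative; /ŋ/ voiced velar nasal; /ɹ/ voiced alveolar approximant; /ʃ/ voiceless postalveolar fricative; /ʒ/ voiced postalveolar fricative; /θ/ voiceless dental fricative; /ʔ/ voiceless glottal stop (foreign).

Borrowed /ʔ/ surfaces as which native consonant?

/g/ is closest: same manner (stop), place distance 2 (glottal→velar), voicing differs (+1); total 3. Next closest is /w/ at distance 6.

g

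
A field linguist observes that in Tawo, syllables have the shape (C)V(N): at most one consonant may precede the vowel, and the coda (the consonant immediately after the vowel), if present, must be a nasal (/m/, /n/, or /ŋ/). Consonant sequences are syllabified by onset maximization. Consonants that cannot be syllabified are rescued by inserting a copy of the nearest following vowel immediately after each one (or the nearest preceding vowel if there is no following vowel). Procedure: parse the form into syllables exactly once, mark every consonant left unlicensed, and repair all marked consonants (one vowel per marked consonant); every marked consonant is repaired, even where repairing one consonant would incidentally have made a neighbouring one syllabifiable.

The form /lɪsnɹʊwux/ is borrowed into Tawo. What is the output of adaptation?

lɪsʊnʊɹʊwuxu

Under (C)V(N), the unsyllabifiable consonants are /s/, /n/, /x/ (only a nasal (/m/, /n/, or /ŋ/) is licensed in coda position; onsets are limited to one consonant).
Epenthesis after each stranded consonant: /s/ → /sʊ/, /n/ → /nʊ/, /x/ → /xu/.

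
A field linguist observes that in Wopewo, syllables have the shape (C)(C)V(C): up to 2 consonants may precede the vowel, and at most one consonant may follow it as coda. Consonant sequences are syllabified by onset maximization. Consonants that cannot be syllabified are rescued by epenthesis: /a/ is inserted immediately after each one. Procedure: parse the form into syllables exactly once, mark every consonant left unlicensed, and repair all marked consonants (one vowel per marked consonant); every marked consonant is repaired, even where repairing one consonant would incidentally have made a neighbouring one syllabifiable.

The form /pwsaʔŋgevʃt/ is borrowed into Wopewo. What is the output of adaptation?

Under (C)(C)V(C), the unsyllabifiable consonants are /p/, /ʃ/, /t/ (at most one coda consonant is licensed; onsets may contain at most 2 consonants).
Each unlicensed consonant becomes the onset of a new syllable: /p/ → /pa/, /ʃ/ → /ʃa/, /t/ → /ta/.

pawsaʔŋgevʃata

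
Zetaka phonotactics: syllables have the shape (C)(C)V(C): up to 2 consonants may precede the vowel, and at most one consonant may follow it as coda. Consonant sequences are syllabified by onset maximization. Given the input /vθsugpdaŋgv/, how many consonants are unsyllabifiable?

3

Syllabifying with onset maximization leaves /v/, /g/, /v/ stranded (at most one coda consonant is licensed; onsets may contain at most 2 consonants).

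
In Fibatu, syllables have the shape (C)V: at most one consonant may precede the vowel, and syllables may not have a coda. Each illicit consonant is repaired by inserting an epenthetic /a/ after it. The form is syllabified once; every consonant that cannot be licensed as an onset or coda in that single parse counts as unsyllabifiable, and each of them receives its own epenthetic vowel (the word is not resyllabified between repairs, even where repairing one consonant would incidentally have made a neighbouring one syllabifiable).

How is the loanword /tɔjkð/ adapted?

tɔjakaða

Syllabifying with onset maximization leaves /j/, /k/, /ð/ stranded (no codas are permitted; onsets are limited to one consonant).
Epenthesis after each stranded consonant: /j/ → /ja/, /k/ → /ka/, /ð/ → /ða/.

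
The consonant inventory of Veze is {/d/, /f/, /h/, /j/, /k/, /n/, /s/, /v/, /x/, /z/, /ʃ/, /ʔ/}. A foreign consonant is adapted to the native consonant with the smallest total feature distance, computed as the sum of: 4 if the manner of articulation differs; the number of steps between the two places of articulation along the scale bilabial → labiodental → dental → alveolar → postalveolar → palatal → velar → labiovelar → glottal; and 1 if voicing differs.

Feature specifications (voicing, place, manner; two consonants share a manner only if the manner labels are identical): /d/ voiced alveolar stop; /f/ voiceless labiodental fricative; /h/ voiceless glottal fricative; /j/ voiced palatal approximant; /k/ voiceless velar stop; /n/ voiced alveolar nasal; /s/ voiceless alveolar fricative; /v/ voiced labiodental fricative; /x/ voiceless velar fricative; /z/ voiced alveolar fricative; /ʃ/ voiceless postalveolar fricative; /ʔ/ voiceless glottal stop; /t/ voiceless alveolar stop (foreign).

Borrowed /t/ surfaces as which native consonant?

/d/ is closest: same manner (stop), place distance 0 (alveolar→alveolar), voicing differs (+1); total 1. Next closest is /k/ at distance 3.

d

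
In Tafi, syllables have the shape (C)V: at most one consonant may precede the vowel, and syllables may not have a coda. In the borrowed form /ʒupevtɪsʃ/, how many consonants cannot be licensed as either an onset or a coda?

3

The consonants /v/, /s/, /ʃ/ cannot be parsed into a legal (C)V syllable (no codas are permitted; onsets are limited to one consonant).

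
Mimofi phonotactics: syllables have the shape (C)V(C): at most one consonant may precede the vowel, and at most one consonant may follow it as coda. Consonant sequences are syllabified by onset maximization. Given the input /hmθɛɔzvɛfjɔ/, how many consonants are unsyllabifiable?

2

Syllabifying with onset maximization leaves /h/, /m/ stranded (at most one coda consonant is licensed; onsets are limited to one consonant).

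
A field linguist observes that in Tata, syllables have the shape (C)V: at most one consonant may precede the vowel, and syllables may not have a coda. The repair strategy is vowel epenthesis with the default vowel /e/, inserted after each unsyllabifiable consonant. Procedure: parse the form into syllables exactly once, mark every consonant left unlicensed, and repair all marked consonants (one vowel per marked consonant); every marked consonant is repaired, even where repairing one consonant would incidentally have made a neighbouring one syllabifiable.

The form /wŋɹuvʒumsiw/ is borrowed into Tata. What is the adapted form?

The consonants /w/, /ŋ/, /v/, /m/, /w/ cannot be parsed into a legal (C)V syllable (no codas are permitted; onsets are limited to one consonant).
Each unlicensed consonant becomes the onset of a new syllable: /w/ → /we/, /ŋ/ → /ŋe/, /v/ → /ve/, /m/ → /me/, /w/ → /we/.

weŋeɹuveʒumesiwe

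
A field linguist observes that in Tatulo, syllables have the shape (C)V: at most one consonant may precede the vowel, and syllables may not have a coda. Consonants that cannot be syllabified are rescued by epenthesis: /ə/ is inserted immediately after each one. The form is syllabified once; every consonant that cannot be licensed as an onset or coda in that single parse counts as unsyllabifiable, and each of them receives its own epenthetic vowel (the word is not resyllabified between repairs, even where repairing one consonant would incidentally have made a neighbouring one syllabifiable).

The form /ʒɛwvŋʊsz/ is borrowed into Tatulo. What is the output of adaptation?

ʒɛwəvəŋʊsəzə

Under (C)V, the unsyllabifiable consonants are /w/, /v/, /s/, /z/ (no codas are permitted; onsets are limited to one consonant).
Inserting the epenthetic vowel yields /w/ → /wə/, /v/ → /və/, /s/ → /sə/, /z/ → /zə/.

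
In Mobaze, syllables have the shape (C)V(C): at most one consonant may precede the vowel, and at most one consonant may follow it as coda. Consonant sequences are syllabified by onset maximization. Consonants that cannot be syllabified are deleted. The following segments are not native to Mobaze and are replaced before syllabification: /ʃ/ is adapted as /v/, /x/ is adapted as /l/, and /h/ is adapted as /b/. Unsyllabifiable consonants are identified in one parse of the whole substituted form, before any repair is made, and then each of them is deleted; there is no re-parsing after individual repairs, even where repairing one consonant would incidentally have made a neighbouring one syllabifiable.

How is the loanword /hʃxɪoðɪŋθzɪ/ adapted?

lɪoðɪŋzɪ

Substitution: /h/ → /b/, /ʃ/ → /v/, /x/ → /l/, giving /bvlɪoðɪŋθzɪ/.
Syllabifying with onset maximization leaves /b/, /v/, /θ/ stranded (at most one coda consonant is licensed; onsets are limited to one consonant).
Each unlicensed consonant is deleted: /b/, /v/, /θ/.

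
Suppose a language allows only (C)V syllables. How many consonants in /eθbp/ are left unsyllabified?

Syllabifying with onset maximization leaves /θ/, /b/, /p/ stranded (no codas are permitted; onsets are limited to one consonant).

3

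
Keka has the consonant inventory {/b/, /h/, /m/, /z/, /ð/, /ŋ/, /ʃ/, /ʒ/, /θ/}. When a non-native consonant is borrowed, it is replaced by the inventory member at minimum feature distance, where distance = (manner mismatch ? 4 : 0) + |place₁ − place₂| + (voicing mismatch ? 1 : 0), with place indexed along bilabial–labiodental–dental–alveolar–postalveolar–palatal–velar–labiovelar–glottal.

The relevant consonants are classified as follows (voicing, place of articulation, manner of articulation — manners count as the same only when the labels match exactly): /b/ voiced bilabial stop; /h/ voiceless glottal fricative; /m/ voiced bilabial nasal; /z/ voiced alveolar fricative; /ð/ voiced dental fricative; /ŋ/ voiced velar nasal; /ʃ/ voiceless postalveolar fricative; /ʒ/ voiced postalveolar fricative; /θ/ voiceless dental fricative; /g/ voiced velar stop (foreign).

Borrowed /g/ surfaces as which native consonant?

ŋ

/ŋ/ is closest: manner differs (stop→nasal, +4), place distance 0 (velar→velar), same voicing; total 4. Next closest is /b/ at distance 6.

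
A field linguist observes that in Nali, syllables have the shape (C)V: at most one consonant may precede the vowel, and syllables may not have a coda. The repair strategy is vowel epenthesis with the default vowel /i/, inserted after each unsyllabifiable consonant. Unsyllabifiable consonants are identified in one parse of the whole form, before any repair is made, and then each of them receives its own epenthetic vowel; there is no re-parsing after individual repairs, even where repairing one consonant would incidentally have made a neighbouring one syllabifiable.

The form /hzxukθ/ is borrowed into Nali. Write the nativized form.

Under (C)V, the unsyllabifiable consonants are /h/, /z/, /k/, /θ/ (no codas are permitted; onsets are limited to one consonant).
Each unlicensed consonant becomes the onset of a new syllable: /h/ → /hi/, /z/ → /zi/, /k/ → /ki/, /θ/ → /θi/.

hizixukiθi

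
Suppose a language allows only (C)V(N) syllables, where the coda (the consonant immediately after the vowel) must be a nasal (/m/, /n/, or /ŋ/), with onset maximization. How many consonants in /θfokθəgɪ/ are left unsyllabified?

Under (C)V(N), the unsyllabifiable consonants are /θ/, /k/ (only a nasal (/m/, /n/, or /ŋ/) is licensed in coda position; onsets are limited to one consonant).

2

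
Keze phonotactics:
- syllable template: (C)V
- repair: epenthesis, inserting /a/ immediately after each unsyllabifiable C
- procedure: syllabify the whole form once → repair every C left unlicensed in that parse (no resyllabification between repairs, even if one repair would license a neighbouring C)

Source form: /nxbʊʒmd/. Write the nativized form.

naxabʊʒamada

The consonants /n/, /x/, /ʒ/, /m/, /d/ cannot be parsed into a legal (C)V syllable (no codas are permitted; onsets are limited to one consonant).
Each unlicensed consonant becomes the onset of a new syllable: /n/ → /na/, /x/ → /xa/, /ʒ/ → /ʒa/, /m/ → /ma/, /d/ → /da/.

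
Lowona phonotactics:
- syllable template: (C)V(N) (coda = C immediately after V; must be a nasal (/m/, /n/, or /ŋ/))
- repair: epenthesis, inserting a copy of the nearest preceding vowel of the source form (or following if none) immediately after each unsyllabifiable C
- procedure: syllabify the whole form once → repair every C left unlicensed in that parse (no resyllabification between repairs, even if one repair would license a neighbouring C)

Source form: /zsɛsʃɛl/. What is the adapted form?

zɛsɛsɛʃɛlɛ

Syllabifying with onset maximization leaves /z/, /s/, /l/ stranded (only a nasal (/m/, /n/, or /ŋ/) is licensed in coda position; onsets are limited to one consonant).
Epenthesis after each stranded consonant: /z/ → /zɛ/, /s/ → /sɛ/, /l/ → /lɛ/.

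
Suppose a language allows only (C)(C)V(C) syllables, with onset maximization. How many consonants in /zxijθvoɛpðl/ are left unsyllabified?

2

Under (C)(C)V(C), the unsyllabifiable consonants are /ð/, /l/ (at most one coda consonant is licensed; onsets may contain at most 2 consonants).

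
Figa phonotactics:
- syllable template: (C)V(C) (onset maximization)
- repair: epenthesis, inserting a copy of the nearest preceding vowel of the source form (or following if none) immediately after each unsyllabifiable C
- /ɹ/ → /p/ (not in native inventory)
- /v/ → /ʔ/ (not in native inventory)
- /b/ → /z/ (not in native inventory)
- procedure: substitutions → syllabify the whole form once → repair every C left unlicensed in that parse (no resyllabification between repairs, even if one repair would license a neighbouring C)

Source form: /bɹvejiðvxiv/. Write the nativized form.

zepeʔejiðʔixiʔ

Substitution: /b/ → /z/, /ɹ/ → /p/, /v/ → /ʔ/, giving /zpʔejiðʔxiʔ/.
Syllabifying with onset maximization leaves /z/, /p/, /ʔ/ stranded (at most one coda consonant is licensed; onsets are limited to one consonant).
Each unlicensed consonant becomes the onset of a new syllable: /z/ → /ze/, /p/ → /pe/, /ʔ/ → /ʔi/.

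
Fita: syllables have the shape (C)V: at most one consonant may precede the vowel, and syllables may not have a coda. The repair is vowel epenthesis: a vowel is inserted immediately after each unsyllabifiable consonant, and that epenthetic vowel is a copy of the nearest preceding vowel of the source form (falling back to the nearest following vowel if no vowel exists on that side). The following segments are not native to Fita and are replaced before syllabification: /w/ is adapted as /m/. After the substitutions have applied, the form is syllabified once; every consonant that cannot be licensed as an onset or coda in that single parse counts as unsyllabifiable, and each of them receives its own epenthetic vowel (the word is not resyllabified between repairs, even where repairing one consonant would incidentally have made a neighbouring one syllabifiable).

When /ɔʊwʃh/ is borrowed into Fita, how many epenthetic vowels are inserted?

After substitution the input is /ɔʊmʃh/.
The unsyllabifiable consonants are /m/, /ʃ/, /h/; each receives one epenthetic vowel.

3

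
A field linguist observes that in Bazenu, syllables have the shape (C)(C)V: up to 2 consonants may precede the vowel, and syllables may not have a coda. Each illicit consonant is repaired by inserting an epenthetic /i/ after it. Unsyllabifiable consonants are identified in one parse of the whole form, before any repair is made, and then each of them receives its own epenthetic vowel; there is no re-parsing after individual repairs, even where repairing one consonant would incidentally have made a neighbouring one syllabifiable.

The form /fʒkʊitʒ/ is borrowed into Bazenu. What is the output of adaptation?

Under (C)(C)V, the unsyllabifiable consonants are /f/, /t/, /ʒ/ (no codas are permitted; onsets may contain at most 2 consonants).
Each unlicensed consonant becomes the onset of a new syllable: /f/ → /fi/, /t/ → /ti/, /ʒ/ → /ʒi/.

fiʒkʊitiʒi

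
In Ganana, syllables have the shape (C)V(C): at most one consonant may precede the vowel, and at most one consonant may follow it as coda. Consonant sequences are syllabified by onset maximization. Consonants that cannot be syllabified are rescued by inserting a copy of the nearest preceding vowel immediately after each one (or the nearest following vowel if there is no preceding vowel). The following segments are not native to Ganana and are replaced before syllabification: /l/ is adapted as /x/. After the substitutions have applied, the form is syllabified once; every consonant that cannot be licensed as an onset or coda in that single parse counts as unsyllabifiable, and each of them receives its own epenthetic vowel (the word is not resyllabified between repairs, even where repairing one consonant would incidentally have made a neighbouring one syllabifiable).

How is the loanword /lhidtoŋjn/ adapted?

xihidtoŋjono

Substitution: /l/ → /x/, giving /xhidtoŋjn/.
The consonants /x/, /j/, /n/ cannot be parsed into a legal (C)V(C) syllable (at most one coda consonant is licensed; onsets are limited to one consonant).
Inserting the epenthetic vowel yields /x/ → /xi/, /j/ → /jo/, /n/ → /no/.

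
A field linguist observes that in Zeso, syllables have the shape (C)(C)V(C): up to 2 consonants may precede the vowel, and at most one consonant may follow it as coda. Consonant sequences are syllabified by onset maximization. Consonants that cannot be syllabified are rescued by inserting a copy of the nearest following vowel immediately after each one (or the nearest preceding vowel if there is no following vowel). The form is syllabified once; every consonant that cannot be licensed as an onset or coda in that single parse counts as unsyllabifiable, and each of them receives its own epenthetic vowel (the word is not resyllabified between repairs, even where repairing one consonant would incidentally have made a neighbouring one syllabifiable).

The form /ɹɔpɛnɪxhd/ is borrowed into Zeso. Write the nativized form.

ɹɔpɛnɪxhɪdɪ

Under (C)(C)V(C), the unsyllabifiable consonants are /h/, /d/ (at most one coda consonant is licensed; onsets may contain at most 2 consonants).
Each unlicensed consonant becomes the onset of a new syllable: /h/ → /hɪ/, /d/ → /dɪ/.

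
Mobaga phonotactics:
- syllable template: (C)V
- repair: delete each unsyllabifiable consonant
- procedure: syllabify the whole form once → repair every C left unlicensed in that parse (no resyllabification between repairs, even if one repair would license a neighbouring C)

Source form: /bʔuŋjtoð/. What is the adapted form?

Under (C)V, the unsyllabifiable consonants are /b/, /ŋ/, /j/, /ð/ (no codas are permitted; onsets are limited to one consonant).
Each unlicensed consonant is deleted: /b/, /ŋ/, /j/, /ð/.

ʔuto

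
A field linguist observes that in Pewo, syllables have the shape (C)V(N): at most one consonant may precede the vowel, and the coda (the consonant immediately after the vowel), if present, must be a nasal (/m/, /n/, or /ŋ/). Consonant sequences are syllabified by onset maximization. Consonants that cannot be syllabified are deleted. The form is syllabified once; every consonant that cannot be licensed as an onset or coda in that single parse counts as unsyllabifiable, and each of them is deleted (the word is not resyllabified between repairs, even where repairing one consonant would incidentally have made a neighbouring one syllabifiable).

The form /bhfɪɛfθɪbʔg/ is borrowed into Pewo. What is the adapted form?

fɪɛθɪ

Syllabifying with onset maximization leaves /b/, /h/, /f/, /b/, /ʔ/, /g/ stranded (only a nasal (/m/, /n/, or /ŋ/) is licensed in coda position; onsets are limited to one consonant).
Deleting the stranded consonants removes /b/, /h/, /f/, /b/, /ʔ/, /g/.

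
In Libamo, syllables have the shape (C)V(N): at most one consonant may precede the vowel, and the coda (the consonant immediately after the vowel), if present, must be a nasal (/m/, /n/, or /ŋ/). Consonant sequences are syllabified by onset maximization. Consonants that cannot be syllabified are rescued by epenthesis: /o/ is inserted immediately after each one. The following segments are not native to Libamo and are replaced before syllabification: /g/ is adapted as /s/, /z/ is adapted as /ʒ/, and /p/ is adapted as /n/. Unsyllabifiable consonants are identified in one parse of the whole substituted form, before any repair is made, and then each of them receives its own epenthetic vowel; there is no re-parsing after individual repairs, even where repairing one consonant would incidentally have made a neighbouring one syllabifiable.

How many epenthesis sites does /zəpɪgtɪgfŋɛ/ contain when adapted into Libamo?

3

After substitution the input is /ʒənɪstɪsfŋɛ/.
The unsyllabifiable consonants are /s/, /s/, /f/; each receives one epenthetic vowel.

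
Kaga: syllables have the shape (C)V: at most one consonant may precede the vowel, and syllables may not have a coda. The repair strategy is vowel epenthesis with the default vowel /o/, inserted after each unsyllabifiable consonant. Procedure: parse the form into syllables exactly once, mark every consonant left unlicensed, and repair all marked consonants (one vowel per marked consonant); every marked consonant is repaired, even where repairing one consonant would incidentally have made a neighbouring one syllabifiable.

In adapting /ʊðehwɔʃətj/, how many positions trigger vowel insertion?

3

The unsyllabifiable consonants are /h/, /t/, /j/; each receives one epenthetic vowel.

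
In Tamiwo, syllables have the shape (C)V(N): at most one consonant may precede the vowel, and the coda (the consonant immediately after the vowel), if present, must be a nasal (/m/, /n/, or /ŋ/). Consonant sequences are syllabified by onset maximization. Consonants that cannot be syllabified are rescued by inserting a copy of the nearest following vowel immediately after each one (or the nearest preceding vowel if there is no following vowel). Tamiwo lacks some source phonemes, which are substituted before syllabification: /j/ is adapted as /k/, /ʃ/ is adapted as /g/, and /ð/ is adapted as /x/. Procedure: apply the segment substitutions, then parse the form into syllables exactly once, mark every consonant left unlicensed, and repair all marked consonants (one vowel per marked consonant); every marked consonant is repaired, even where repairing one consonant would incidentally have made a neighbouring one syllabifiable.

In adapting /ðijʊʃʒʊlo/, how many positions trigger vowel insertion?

After substitution the input is /xikʊgʒʊlo/.
The unsyllabifiable consonants are /g/; each receives one epenthetic vowel.

1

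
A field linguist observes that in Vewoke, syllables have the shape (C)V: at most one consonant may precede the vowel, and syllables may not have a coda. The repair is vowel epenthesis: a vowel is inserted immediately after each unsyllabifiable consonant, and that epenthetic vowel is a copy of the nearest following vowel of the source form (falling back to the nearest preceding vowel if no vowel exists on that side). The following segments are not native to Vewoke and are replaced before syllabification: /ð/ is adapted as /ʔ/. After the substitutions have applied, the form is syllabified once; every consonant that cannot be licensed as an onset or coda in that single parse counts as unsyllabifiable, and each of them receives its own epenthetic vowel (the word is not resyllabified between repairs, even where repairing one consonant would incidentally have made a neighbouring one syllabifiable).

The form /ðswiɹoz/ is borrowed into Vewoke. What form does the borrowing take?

ʔisiwiɹozo

Substitution: /ð/ → /ʔ/, giving /ʔswiɹoz/.
Under (C)V, the unsyllabifiable consonants are /ʔ/, /s/, /z/ (no codas are permitted; onsets are limited to one consonant).
Inserting the epenthetic vowel yields /ʔ/ → /ʔi/, /s/ → /si/, /z/ → /zo/.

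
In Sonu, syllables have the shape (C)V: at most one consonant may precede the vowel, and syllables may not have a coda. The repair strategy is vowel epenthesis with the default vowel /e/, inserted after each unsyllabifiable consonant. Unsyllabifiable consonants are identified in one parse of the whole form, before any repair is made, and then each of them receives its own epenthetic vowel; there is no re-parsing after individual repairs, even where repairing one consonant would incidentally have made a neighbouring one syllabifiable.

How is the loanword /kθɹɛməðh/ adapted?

keθeɹɛməðehe

The consonants /k/, /θ/, /ð/, /h/ cannot be parsed into a legal (C)V syllable (no codas are permitted; onsets are limited to one consonant).
Each unlicensed consonant becomes the onset of a new syllable: /k/ → /ke/, /θ/ → /θe/, /ð/ → /ðe/, /h/ → /he/.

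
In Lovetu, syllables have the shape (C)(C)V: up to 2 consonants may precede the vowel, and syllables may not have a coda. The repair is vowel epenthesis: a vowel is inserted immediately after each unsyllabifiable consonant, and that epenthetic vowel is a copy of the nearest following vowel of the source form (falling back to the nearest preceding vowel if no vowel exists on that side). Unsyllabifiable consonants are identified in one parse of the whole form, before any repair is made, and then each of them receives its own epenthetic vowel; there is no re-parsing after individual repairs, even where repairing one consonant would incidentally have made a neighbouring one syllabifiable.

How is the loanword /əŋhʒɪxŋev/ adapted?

əŋɪhʒɪxŋeve

Under (C)(C)V, the unsyllabifiable consonants are /ŋ/, /v/ (no codas are permitted; onsets may contain at most 2 consonants).
Inserting the epenthetic vowel yields /ŋ/ → /ŋɪ/, /v/ → /ve/.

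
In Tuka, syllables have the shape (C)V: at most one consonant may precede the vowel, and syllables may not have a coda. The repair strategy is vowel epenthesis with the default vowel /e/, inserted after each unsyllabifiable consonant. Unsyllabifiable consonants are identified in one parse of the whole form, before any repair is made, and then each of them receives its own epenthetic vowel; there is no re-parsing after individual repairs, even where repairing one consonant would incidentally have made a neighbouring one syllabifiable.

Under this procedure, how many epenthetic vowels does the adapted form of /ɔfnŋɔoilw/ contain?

4

The unsyllabifiable consonants are /f/, /n/, /l/, /w/; each receives one epenthetic vowel.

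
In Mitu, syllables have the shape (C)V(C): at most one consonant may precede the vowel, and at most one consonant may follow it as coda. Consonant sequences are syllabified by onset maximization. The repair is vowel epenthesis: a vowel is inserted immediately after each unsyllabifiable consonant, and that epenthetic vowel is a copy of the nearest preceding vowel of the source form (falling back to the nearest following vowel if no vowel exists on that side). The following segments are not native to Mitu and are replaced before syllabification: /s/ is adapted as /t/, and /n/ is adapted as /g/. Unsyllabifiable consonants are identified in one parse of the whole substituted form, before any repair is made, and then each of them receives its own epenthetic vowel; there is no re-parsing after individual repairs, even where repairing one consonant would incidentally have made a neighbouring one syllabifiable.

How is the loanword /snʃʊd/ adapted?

tʊgʊʃʊd

Substitution: /s/ → /t/, /n/ → /g/, giving /tgʃʊd/.
Syllabifying with onset maximization leaves /t/, /g/ stranded (at most one coda consonant is licensed; onsets are limited to one consonant).
Inserting the epenthetic vowel yields /t/ → /tʊ/, /g/ → /gʊ/.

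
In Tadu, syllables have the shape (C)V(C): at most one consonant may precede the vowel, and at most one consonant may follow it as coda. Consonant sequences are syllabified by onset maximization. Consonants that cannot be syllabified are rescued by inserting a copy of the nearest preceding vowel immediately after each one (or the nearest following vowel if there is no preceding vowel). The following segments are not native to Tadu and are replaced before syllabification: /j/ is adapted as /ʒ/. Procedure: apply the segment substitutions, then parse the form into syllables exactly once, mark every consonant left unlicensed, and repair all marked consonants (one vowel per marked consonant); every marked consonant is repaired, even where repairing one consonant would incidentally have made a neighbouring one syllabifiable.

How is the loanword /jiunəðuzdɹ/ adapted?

Substitution: /j/ → /ʒ/, giving /ʒiunəðuzdɹ/.
The consonants /d/, /ɹ/ cannot be parsed into a legal (C)V(C) syllable (at most one coda consonant is licensed; onsets are limited to one consonant).
Epenthesis after each stranded consonant: /d/ → /du/, /ɹ/ → /ɹu/.

ʒiunəðuzduɹu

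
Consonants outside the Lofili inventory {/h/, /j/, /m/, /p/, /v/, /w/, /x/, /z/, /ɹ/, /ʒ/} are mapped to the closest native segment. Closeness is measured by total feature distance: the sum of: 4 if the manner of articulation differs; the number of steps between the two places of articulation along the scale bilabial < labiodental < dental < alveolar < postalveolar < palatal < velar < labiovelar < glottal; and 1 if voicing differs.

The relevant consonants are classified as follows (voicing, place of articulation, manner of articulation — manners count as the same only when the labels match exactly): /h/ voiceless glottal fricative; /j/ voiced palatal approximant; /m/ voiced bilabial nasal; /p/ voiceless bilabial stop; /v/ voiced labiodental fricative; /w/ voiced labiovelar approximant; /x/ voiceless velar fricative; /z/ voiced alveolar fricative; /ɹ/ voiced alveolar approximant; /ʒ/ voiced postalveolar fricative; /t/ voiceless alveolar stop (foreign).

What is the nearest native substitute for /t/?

p

/p/ is closest: same manner (stop), place distance 3 (alveolar→bilabial), same voicing; total 3. Next closest is /z/ at distance 5.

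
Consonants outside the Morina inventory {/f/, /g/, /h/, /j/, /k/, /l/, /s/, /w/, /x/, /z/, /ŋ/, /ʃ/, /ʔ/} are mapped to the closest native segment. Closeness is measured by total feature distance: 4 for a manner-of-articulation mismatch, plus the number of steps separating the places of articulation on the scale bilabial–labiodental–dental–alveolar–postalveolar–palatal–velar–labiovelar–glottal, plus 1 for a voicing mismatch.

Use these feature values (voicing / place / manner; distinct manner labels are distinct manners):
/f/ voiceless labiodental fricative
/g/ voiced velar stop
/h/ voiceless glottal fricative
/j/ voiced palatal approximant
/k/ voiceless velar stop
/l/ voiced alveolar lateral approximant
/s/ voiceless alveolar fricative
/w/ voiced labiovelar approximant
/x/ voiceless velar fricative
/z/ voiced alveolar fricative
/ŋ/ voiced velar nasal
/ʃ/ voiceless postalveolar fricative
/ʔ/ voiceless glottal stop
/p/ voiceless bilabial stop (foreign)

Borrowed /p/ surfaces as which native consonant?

f

/f/ is closest: manner differs (stop→fricative, +4), place distance 1 (bilabial→labiodental), same voicing; total 5. Next closest is /k/ at distance 6.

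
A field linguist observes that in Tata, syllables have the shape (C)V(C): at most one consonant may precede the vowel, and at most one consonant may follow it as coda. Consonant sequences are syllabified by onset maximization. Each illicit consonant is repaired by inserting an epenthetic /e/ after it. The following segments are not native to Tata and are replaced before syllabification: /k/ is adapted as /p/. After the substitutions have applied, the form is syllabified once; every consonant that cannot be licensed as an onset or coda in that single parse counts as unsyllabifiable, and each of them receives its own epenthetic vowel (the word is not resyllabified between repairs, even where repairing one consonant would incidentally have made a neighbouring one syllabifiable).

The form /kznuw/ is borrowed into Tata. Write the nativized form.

Substitution: /k/ → /p/, giving /pznuw/.
Under (C)V(C), the unsyllabifiable consonants are /p/, /z/ (at most one coda consonant is licensed; onsets are limited to one consonant).
Epenthesis after each stranded consonant: /p/ → /pe/, /z/ → /ze/.

pezenuw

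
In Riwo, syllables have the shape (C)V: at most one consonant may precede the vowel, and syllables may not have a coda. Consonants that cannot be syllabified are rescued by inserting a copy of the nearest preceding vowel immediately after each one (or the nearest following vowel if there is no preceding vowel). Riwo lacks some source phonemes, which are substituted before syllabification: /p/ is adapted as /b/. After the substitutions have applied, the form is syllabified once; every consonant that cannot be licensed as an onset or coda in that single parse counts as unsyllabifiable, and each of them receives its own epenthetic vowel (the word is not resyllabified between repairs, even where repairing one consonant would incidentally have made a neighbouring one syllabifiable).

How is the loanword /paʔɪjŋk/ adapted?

baʔɪjɪŋɪkɪ

Substitution: /p/ → /b/, giving /baʔɪjŋk/.
The consonants /j/, /ŋ/, /k/ cannot be parsed into a legal (C)V syllable (no codas are permitted; onsets are limited to one consonant).
Each unlicensed consonant becomes the onset of a new syllable: /j/ → /jɪ/, /ŋ/ → /ŋɪ/, /k/ → /kɪ/.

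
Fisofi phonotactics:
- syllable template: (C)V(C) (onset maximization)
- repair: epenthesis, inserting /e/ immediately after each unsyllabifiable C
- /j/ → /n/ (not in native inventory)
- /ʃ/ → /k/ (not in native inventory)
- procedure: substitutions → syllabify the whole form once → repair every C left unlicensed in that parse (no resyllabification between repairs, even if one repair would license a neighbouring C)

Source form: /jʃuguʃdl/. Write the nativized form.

nekugukdele

Substitution: /j/ → /n/, /ʃ/ → /k/, giving /nkugukdl/.
Under (C)V(C), the unsyllabifiable consonants are /n/, /d/, /l/ (at most one coda consonant is licensed; onsets are limited to one consonant).
Epenthesis after each stranded consonant: /n/ → /ne/, /d/ → /de/, /l/ → /le/.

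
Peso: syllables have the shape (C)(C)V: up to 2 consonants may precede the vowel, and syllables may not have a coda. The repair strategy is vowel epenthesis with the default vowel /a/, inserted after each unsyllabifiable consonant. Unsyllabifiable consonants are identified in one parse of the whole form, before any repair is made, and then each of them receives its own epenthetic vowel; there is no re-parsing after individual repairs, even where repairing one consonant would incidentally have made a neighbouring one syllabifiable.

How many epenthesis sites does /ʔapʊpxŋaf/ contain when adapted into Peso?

2

The unsyllabifiable consonants are /p/, /f/; each receives one epenthetic vowel.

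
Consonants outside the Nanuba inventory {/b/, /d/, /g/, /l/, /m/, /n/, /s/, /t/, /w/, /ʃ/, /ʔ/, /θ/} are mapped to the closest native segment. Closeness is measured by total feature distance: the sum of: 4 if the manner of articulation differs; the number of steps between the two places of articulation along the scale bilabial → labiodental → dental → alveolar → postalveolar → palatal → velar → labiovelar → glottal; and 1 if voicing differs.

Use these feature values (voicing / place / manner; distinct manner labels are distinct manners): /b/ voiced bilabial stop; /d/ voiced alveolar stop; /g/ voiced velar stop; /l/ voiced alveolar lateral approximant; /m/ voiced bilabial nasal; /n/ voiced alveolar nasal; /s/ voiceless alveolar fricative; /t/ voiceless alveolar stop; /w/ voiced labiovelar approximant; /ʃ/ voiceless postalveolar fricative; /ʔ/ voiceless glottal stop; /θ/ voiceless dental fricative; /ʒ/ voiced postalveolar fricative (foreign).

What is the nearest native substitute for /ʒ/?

ʃ

/ʃ/ is closest: same manner (fricative), place distance 0 (postalveolar→postalveolar), voicing differs (+1); total 1. Next closest is /s/ at distance 2.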